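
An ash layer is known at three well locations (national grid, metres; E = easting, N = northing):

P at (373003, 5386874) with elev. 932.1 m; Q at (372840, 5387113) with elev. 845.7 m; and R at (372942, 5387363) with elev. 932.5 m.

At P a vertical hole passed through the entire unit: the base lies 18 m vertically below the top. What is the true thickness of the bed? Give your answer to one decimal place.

Let the plane be z = a·E + b·N + c.
Q−P: −163a + 239b = −86.4;  R−P: −61a + 489b = 0.4.
Solving gives a = 0.65018, b = 0.08192.
|∇z| = √(a²+b²) = 0.65533, so dip δ = arctan(0.65533) = 33.24°.
True thickness = vertical thickness × cos δ = 18 × cos 33.24° = 15.1 m.

15.1 m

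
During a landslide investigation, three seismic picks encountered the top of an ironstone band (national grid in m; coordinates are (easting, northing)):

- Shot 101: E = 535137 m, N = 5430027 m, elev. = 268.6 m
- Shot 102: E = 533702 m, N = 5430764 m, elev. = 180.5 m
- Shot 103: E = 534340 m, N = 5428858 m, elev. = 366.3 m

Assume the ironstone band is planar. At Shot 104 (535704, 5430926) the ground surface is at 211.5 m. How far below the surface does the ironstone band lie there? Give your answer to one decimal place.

18.7 m

Let the plane be z = a·E + b·N + c.
Shot 102−Shot 101: −1435a + 737b = −88.1;  Shot 103−Shot 101: −797a − 1169b = 97.7.
Solving gives a = 0.013680050, b = −0.092902481.
Then c = 268.6 − a·535137 − b·5430027 = 497410.88.
At (535704, 5430926): z_contact = 7328.46 − 504546.50 + 497410.88 = 192.84 m.
Depth below ground = 211.5 − 192.84 = 18.7 m.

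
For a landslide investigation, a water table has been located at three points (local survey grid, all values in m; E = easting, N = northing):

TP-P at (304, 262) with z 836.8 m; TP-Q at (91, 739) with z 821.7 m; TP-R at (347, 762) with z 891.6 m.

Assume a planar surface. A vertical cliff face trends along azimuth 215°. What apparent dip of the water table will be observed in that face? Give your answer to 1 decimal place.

Two edge vectors: TP-P→TP-Q = (-213, 477, -15.1), TP-P→TP-R = (43, 500, 54.8).
Normal n = (TP-P→TP-Q) × (TP-P→TP-R) = (33689.6, 11023.1, -127011).
So ∂z/∂E = −n_x/n_z = 0.26525 and ∂z/∂N = −n_y/n_z = 0.08679.
Unit vector along 215° is (sin 215°, cos 215°) = (-0.5736, -0.8192).
Slope in that direction = a·(-0.5736) + b·(-0.8192) = −0.22323.
Apparent dip = arctan|0.22323| = 12.6° (true dip is 15.6°, so apparent ≤ true as expected).

12.6°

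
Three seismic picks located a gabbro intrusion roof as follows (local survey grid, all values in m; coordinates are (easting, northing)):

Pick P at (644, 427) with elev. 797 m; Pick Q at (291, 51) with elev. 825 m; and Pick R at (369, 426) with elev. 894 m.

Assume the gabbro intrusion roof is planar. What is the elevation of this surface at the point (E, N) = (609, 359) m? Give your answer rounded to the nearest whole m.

792 m

Let the plane be z = a·E + b·N + c.
Pick Q−Pick P: −353a − 376b = 28;  Pick R−Pick P: −275a − 1b = 97.
Solving gives a = −0.35366, b = 0.25756.
Then c = 797 − a·644 − b·427 = 914.78.
At (609, 359): z = −215.4 + 92.5 + 914.78 = 791.9 m.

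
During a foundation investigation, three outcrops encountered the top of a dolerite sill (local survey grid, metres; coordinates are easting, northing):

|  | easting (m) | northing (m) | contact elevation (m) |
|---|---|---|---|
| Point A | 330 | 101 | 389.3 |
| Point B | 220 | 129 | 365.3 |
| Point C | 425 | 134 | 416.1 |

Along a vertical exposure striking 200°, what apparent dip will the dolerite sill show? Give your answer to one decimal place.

Two edge vectors: Point A→Point B = (-110, 28, -24), Point A→Point C = (95, 33, 26.8).
Normal n = (Point A→Point B) × (Point A→Point C) = (1542.4, 668, -6290).
So ∂z/∂easting = −n_x/n_z = 0.24521 and ∂z/∂northing = −n_y/n_z = 0.10620.
Unit vector along 200° is (sin 200°, cos 200°) = (-0.3420, -0.9397).
Slope in that direction = a·(-0.3420) + b·(-0.9397) = −0.18366.
Apparent dip = arctan|0.18366| = 10.4° (true dip is 15.0°, so apparent ≤ true as expected).

10.4°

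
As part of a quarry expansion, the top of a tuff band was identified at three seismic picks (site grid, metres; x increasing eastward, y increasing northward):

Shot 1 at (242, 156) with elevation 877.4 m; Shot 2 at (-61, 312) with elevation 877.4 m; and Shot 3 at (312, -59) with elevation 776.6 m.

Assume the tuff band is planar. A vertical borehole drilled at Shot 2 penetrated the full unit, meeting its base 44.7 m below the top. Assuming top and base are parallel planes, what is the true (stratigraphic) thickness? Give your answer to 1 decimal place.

Let the plane be z = a·x + b·y + c.
Shot 2−Shot 1: −303a + 156b = 0;  Shot 3−Shot 1: 70a − 215b = −100.8.
Solving gives a = 0.28999, b = 0.56325.
|∇z| = √(a²+b²) = 0.63352, so dip δ = arctan(0.63352) = 32.36°.
True thickness = vertical thickness × cos δ = 44.7 × cos 32.36° = 37.8 m.

37.8 m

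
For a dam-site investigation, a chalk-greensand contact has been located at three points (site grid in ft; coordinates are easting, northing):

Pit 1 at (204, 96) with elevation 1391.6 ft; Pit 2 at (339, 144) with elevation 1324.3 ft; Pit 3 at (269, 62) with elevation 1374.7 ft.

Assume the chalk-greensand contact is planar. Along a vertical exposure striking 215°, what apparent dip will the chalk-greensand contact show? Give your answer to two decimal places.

24.37°

Let the plane be z = a·easting + b·northing + c.
Pit 2−Pit 1: 135a + 48b = −67.3;  Pit 3−Pit 1: 65a − 34b = −16.9.
Solving gives a = −0.40200, b = −0.27147.
Unit vector along 215° is (sin 215°, cos 215°) = (-0.5736, -0.8192).
Slope in that direction = a·(-0.5736) + b·(-0.8192) = 0.45295.
Apparent dip = arctan|0.45295| = 24.37° (true dip is 25.9°, so apparent ≤ true as expected).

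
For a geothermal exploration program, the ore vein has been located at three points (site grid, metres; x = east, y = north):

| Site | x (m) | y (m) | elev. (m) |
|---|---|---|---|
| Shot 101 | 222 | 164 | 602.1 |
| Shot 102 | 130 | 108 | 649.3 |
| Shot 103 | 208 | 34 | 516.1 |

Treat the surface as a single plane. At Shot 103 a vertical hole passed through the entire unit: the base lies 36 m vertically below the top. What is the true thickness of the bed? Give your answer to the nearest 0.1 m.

22.5 m

Two edge vectors: Shot 101→Shot 102 = (-92, -56, 47.2), Shot 101→Shot 103 = (-14, -130, -86).
Normal n = (Shot 101→Shot 102) × (Shot 101→Shot 103) = (10952, -8572.8, 11176).
So ∂z/∂x = −n_x/n_z = −0.97996 and ∂z/∂y = −n_y/n_z = 0.76707.
|∇z| = √(a²+b²) = 1.24447, so dip δ = arctan(1.24447) = 51.22°.
True thickness = vertical thickness × cos δ = 36 × cos 51.22° = 22.5 m.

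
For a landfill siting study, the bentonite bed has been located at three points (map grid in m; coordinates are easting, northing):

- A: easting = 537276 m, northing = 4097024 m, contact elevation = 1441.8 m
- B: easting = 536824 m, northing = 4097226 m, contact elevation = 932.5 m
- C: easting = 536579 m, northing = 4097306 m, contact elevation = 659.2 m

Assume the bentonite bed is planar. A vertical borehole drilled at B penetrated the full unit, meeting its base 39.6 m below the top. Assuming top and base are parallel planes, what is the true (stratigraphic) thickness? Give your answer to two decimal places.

Let the plane be z = a·easting + b·northing + c.
B−A: −452a + 202b = −509.3;  C−A: −697a + 282b = −782.6.
Solving gives a = 1.08497, b = −0.09354.
|∇z| = √(a²+b²) = 1.08899, so dip δ = arctan(1.08899) = 47.44°.
True thickness = vertical thickness × cos δ = 39.6 × cos 47.44° = 26.78 m.

26.78 m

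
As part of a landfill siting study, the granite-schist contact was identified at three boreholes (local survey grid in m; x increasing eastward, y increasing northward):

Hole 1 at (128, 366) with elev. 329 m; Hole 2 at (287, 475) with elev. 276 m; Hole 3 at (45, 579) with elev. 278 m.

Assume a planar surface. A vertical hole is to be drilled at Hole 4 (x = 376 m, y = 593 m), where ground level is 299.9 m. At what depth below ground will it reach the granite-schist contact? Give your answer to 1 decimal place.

70.2 m

Two edge vectors: Hole 1→Hole 2 = (159, 109, -53), Hole 1→Hole 3 = (-83, 213, -51).
Normal n = (Hole 1→Hole 2) × (Hole 1→Hole 3) = (5730, 12508, 42914).
So ∂z/∂x = −n_x/n_z = −0.13352 and ∂z/∂y = −n_y/n_z = −0.29147.
Intercept c from Hole 1: 329 + 17.09 + 106.68 = 452.77.
At (376, 593): z_contact = −50.20 − 172.84 + 452.77 = 229.72 m.
Depth below ground = 299.9 − 229.72 = 70.2 m.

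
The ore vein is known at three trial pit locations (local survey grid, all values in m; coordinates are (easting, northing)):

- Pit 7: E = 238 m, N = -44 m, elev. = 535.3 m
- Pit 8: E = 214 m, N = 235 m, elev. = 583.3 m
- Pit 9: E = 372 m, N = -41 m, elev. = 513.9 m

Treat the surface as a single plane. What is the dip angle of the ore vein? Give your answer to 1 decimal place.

Let the plane be z = a·E + b·N + c.
Pit 8−Pit 7: −24a + 279b = 48;  Pit 9−Pit 7: 134a + 3b = −21.4.
Solving gives a = −0.16324, b = 0.15800.
Gradient magnitude |∇z| = √(a² + b²) = √(0.02665 + 0.02496) = 0.22718.
True dip = arctan(0.22718) = 12.8°, dipping toward SE (azimuth ≈ 134°).

12.8°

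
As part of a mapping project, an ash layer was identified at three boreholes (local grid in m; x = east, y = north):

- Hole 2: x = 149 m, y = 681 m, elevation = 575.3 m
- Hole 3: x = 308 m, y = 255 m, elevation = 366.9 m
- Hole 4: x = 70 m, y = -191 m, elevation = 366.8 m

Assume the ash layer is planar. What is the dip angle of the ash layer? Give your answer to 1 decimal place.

Let the plane be z = a·x + b·y + c.
Hole 3−Hole 2: 159a − 426b = −208.4;  Hole 4−Hole 2: −79a − 872b = −208.5.
Solving gives a = −0.53919, b = 0.28795.
Gradient magnitude |∇z| = √(a² + b²) = √(0.29073 + 0.08292) = 0.61127.
True dip = arctan(0.61127) = 31.4°, dipping toward ESE (azimuth ≈ 118°).

31.4°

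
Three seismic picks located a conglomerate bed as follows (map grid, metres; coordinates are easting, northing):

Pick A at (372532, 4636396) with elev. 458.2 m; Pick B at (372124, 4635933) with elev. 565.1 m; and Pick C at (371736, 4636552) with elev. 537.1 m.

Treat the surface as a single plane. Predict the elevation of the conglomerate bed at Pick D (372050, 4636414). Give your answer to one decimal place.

Let the plane be z = a·easting + b·northing + c.
Pick B−Pick A: −408a − 463b = 106.9;  Pick C−Pick A: −796a + 156b = 78.9.
Solving gives a = −0.123108728, b = −0.122400948.
Then c = 458.2 − a·372532 − b·4636396 = 613819.41.
At (372050, 4636414): z = −45802.6 − 567501.5 + 613819.41 = 515.3 m.

515.3 m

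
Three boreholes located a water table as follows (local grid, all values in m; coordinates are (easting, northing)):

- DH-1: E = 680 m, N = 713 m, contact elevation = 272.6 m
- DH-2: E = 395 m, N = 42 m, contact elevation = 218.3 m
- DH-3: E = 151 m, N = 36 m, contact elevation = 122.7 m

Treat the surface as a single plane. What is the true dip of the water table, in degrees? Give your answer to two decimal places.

Two edge vectors: DH-1→DH-2 = (-285, -671, -54.3), DH-1→DH-3 = (-529, -677, -149.9).
Normal n = (DH-1→DH-2) × (DH-1→DH-3) = (63821.8, -13996.8, -162014).
So ∂z/∂E = −n_x/n_z = 0.39393 and ∂z/∂N = −n_y/n_z = −0.08639.
Gradient magnitude |∇z| = √(a² + b²) = √(0.15518 + 0.00746) = 0.40329.
True dip = arctan(0.40329) = 21.96°, dipping toward WNW (azimuth ≈ 282°).

21.96°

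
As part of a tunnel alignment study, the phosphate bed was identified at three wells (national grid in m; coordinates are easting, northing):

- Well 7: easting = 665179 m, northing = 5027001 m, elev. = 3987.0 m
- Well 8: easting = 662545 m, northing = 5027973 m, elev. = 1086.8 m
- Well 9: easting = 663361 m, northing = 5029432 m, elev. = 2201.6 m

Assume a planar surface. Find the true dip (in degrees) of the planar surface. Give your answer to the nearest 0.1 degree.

49.1°

Two edge vectors: Well 7→Well 8 = (-2634, 972, -2900.2), Well 7→Well 9 = (-1818, 2431, -1785.4).
Normal n = (Well 7→Well 8) × (Well 7→Well 9) = (5314977.4, 569820, -4636158).
So ∂z/∂easting = −n_x/n_z = 1.14642 and ∂z/∂northing = −n_y/n_z = 0.12291.
Gradient magnitude |∇z| = √(a² + b²) = √(1.31428 + 0.01511) = 1.15299.
True dip = arctan(1.15299) = 49.1°, dipping toward W (azimuth ≈ 264°).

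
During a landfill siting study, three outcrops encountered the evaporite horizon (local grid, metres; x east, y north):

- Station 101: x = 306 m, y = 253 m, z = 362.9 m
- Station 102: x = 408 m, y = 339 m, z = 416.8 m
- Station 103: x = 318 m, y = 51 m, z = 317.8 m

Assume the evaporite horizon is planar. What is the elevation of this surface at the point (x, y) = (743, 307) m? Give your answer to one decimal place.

517.6 m

Two edge vectors: Station 101→Station 102 = (102, 86, 53.9), Station 101→Station 103 = (12, -202, -45.1).
Normal n = (Station 101→Station 102) × (Station 101→Station 103) = (7009.2, 5247, -21636).
So ∂z/∂x = −n_x/n_z = 0.32396 and ∂z/∂y = −n_y/n_z = 0.24251.
Intercept c from Station 101: 362.9 − 99.13 − 61.36 = 202.41.
At (743, 307): z = 240.7 + 74.5 + 202.41 = 517.6 m.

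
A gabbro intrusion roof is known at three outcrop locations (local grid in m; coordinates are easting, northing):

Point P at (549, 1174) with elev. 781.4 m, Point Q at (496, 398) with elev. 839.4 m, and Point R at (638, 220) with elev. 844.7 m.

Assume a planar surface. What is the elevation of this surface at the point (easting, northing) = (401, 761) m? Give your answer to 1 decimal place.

818.5 m

Two edge vectors: Point P→Point Q = (-53, -776, 58), Point P→Point R = (89, -954, 63.3).
Normal n = (Point P→Point Q) × (Point P→Point R) = (6211.2, 8516.9, 119626).
So ∂z/∂easting = −n_x/n_z = −0.051922 and ∂z/∂northing = −n_y/n_z = −0.071196.
Intercept c from Point P: 781.4 + 28.51 + 83.58 = 893.49.
At (401, 761): z = −20.8 − 54.2 + 893.49 = 818.5 m.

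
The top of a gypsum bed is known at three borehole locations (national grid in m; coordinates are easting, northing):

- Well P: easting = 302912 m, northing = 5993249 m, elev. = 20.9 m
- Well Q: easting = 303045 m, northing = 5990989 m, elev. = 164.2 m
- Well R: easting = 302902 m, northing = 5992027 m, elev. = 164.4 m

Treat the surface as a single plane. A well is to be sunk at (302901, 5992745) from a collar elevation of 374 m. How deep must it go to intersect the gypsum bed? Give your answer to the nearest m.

288 m

Let the plane be z = a·easting + b·northing + c.
Well Q−Well P: 133a − 2260b = 143.3;  Well R−Well P: −10a − 1222b = 143.5.
Solving gives a = −0.80592353, b = −0.11083532.
Then c = 20.9 − a·302912 − b·5993249 = 908408.50.
At (302901, 5992745): z_contact = −244115.0 − 664207.8 + 908408.50 = 85.6 m.
Depth below ground = 374 − 85.6 = 288 m.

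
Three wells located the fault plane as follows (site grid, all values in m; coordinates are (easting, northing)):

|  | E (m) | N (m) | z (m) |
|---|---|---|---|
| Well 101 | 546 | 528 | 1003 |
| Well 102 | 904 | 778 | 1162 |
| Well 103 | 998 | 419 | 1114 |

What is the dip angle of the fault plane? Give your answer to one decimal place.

Two edge vectors: Well 101→Well 102 = (358, 250, 159), Well 101→Well 103 = (452, -109, 111).
Normal n = (Well 101→Well 102) × (Well 101→Well 103) = (45081, 32130, -152022).
So ∂z/∂E = −n_x/n_z = 0.29654 and ∂z/∂N = −n_y/n_z = 0.21135.
Gradient magnitude |∇z| = √(a² + b²) = √(0.08794 + 0.04467) = 0.36415.
True dip = arctan(0.36415) = 20.0°, dipping toward SW (azimuth ≈ 235°).

20.0°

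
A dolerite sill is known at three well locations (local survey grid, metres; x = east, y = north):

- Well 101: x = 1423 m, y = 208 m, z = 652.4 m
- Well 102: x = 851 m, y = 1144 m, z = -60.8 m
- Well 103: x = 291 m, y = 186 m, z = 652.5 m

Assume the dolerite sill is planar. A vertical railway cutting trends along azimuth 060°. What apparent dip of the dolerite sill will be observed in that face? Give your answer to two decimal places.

20.00°

Two edge vectors: Well 101→Well 102 = (-572, 936, -713.2), Well 101→Well 103 = (-1132, -22, 0.1).
Normal n = (Well 101→Well 102) × (Well 101→Well 103) = (-15596.8, 807399.6, 1072136).
So ∂z/∂x = −n_x/n_z = 0.01455 and ∂z/∂y = −n_y/n_z = −0.75308.
Unit vector along 060° is (sin 60°, cos 60°) = (0.8660, 0.5000).
Slope in that direction = a·(0.8660) + b·(0.5000) = −0.36394.
Apparent dip = arctan|0.36394| = 20.00° (true dip is 37.0°, so apparent ≤ true as expected).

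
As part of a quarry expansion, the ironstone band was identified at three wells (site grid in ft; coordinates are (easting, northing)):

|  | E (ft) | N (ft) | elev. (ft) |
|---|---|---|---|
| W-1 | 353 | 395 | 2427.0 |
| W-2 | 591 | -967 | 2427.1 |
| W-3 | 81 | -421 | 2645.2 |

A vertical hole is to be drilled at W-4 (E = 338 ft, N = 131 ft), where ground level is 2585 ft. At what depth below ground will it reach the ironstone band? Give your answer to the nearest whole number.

126 ft

Two edge vectors: W-1→W-2 = (238, -1362, 0.1), W-1→W-3 = (-272, -816, 218.2).
Normal n = (W-1→W-2) × (W-1→W-3) = (-297106.8, -51958.8, -564672).
So ∂z/∂E = −n_x/n_z = −0.52616 and ∂z/∂N = −n_y/n_z = −0.09202.
Intercept c from W-1: 2427 + 185.73 + 36.35 = 2649.08.
At (338, 131): z_contact = −177.8 − 12.1 + 2649.08 = 2459.2 ft.
Depth below ground = 2585 − 2459.2 = 126 ft.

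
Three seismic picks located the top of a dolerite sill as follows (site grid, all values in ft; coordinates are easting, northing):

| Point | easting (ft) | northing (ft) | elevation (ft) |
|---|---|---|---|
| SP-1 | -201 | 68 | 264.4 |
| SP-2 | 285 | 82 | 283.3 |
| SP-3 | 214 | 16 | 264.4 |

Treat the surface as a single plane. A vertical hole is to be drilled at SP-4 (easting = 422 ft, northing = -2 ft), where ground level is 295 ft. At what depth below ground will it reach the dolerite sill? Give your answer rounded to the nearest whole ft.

Two edge vectors: SP-1→SP-2 = (486, 14, 18.9), SP-1→SP-3 = (415, -52, 0).
Normal n = (SP-1→SP-2) × (SP-1→SP-3) = (982.8, 7843.5, -31082).
So ∂z/∂easting = −n_x/n_z = 0.03162 and ∂z/∂northing = −n_y/n_z = 0.25235.
Intercept c from SP-1: 264.4 + 6.36 − 17.16 = 253.60.
At (422, -2): z_contact = 13.3 − 0.5 + 253.60 = 266.4 ft.
Depth below ground = 295 − 266.4 = 29 ft.

29 ft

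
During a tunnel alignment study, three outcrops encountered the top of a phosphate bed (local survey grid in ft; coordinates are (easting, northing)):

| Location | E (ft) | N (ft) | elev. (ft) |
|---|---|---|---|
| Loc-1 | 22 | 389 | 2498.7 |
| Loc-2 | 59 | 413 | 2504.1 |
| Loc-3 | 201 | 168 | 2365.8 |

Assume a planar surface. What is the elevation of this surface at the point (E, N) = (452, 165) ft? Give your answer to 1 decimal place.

2324.2 ft

Two edge vectors: Loc-1→Loc-2 = (37, 24, 5.4), Loc-1→Loc-3 = (179, -221, -132.9).
Normal n = (Loc-1→Loc-2) × (Loc-1→Loc-3) = (-1996.2, 5883.9, -12473).
So ∂z/∂E = −n_x/n_z = −0.16004 and ∂z/∂N = −n_y/n_z = 0.47173.
Intercept c from Loc-1: 2498.7 + 3.52 − 183.50 = 2318.72.
At (452, 165): z = −72.3 + 77.8 + 2318.72 = 2324.2 ft.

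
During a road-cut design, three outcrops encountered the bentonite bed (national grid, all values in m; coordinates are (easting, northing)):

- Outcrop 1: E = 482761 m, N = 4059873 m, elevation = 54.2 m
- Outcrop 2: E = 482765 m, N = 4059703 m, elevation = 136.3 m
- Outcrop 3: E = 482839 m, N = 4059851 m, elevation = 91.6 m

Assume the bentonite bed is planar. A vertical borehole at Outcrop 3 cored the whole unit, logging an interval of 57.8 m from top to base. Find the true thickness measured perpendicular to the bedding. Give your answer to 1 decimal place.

Let the plane be z = a·E + b·N + c.
Outcrop 2−Outcrop 1: 4a − 170b = 82.1;  Outcrop 3−Outcrop 1: 78a − 22b = 37.4.
Solving gives a = 0.34557, b = −0.47481.
|∇z| = √(a²+b²) = 0.58725, so dip δ = arctan(0.58725) = 30.42°.
True thickness = vertical thickness × cos δ = 57.8 × cos 30.42° = 49.8 m.

49.8 m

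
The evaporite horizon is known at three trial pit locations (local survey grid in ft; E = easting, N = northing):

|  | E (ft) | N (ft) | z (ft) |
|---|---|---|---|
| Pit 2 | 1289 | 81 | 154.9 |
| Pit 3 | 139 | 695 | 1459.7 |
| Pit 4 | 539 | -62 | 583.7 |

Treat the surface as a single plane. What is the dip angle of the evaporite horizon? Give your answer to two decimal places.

46.64°

Let the plane be z = a·E + b·N + c.
Pit 3−Pit 2: −1150a + 614b = 1304.8;  Pit 4−Pit 2: −750a − 143b = 428.8.
Solving gives a = −0.71985, b = 0.77683.
Gradient magnitude |∇z| = √(a² + b²) = √(0.51818 + 0.60347) = 1.05908.
True dip = arctan(1.05908) = 46.64°, dipping toward SE (azimuth ≈ 137°).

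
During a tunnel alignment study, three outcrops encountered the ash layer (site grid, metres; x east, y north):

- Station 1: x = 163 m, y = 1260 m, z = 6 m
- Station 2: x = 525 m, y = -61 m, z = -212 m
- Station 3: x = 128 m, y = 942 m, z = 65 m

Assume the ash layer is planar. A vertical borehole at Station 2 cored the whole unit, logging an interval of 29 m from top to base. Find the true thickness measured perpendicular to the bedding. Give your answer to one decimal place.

Two edge vectors: Station 1→Station 2 = (362, -1321, -218), Station 1→Station 3 = (-35, -318, 59).
Normal n = (Station 1→Station 2) × (Station 1→Station 3) = (-147263, -13728, -161351).
So ∂z/∂x = −n_x/n_z = −0.91269 and ∂z/∂y = −n_y/n_z = −0.08508.
|∇z| = √(a²+b²) = 0.91664, so dip δ = arctan(0.91664) = 42.51°.
True thickness = vertical thickness × cos δ = 29 × cos 42.51° = 21.4 m.

21.4 m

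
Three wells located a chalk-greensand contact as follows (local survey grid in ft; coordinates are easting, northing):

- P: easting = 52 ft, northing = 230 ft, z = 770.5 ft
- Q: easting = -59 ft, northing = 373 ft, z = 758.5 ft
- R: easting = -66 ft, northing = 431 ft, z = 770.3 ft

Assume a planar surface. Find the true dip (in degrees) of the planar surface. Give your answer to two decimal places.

Let the plane be z = a·easting + b·northing + c.
Q−P: −111a + 143b = −12;  R−P: −118a + 201b = −0.2.
Solving gives a = 0.43837, b = 0.25635.
Gradient magnitude |∇z| = √(a² + b²) = √(0.19217 + 0.06572) = 0.50782.
True dip = arctan(0.50782) = 26.92°, dipping toward WSW (azimuth ≈ 240°).

26.92°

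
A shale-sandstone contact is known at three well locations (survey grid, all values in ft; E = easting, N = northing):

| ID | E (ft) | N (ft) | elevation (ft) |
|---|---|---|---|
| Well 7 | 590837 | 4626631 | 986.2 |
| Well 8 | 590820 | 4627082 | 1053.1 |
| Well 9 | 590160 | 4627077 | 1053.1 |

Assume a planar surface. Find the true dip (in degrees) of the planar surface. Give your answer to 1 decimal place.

8.4°

Let the plane be z = a·E + b·N + c.
Well 8−Well 7: −17a + 451b = 66.9;  Well 9−Well 7: −677a + 446b = 66.9.
Solving gives a = −0.00112, b = 0.14829.
Gradient magnitude |∇z| = √(a² + b²) = √(0.00000 + 0.02199) = 0.14830.
True dip = arctan(0.14830) = 8.4°, dipping toward S (azimuth ≈ 180°).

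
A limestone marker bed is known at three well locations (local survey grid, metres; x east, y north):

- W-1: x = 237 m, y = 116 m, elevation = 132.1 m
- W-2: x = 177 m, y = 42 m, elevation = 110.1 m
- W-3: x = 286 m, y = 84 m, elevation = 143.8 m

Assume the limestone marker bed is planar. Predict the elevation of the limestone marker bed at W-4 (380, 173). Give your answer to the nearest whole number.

Two edge vectors: W-1→W-2 = (-60, -74, -22), W-1→W-3 = (49, -32, 11.7).
Normal n = (W-1→W-2) × (W-1→W-3) = (-1569.8, -376, 5546).
So ∂z/∂x = −n_x/n_z = 0.28305 and ∂z/∂y = −n_y/n_z = 0.06780.
Intercept c from W-1: 132.1 − 67.08 − 7.86 = 57.15.
At (380, 173): z = 107.6 + 11.7 + 57.15 = 176.4 m.

176 m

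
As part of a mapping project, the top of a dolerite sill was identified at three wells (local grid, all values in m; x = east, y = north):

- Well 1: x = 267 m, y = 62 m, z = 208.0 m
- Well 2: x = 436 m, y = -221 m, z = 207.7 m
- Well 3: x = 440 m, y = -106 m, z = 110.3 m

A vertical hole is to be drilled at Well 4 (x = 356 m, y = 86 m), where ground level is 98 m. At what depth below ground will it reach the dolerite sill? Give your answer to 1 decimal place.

28.6 m

Let the plane be z = a·x + b·y + c.
Well 2−Well 1: 169a − 283b = −0.3;  Well 3−Well 1: 173a − 168b = −97.7.
Solving gives a = −1.34189, b = −0.80028.
Then c = 208 − a·267 − b·62 = 615.90.
At (356, 86): z_contact = −477.71 − 68.82 + 615.90 = 69.36 m.
Depth below ground = 98 − 69.36 = 28.6 m.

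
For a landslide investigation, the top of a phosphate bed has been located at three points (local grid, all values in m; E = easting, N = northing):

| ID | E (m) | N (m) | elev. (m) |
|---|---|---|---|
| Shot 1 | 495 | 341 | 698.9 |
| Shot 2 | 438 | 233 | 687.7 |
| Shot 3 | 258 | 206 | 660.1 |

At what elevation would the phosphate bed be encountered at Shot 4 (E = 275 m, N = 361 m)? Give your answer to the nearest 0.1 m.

Let the plane be z = a·E + b·N + c.
Shot 2−Shot 1: −57a − 108b = −11.2;  Shot 3−Shot 1: −237a − 135b = −38.8.
Solving gives a = 0.14962, b = 0.02474.
Then c = 698.9 − a·495 − b·341 = 616.40.
At (275, 361): z = 41.1 + 8.9 + 616.40 = 666.5 m.

666.5 m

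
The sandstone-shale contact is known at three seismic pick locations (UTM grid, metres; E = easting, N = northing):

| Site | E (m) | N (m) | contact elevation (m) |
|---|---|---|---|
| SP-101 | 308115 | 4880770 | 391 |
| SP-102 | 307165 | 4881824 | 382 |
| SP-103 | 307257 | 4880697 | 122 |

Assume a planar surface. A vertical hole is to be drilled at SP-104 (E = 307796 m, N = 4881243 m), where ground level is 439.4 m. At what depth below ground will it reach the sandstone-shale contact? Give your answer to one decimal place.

21.1 m

Two edge vectors: SP-101→SP-102 = (-950, 1054, -9), SP-101→SP-103 = (-858, -73, -269).
Normal n = (SP-101→SP-102) × (SP-101→SP-103) = (-284183, -247828, 973682).
So ∂z/∂E = −n_x/n_z = 0.291864284 and ∂z/∂N = −n_y/n_z = 0.254526632.
Intercept c from SP-101: 391 − 89927.76 − 1242285.95 = −1331822.71.
At (307796, 4881243): z_contact = 89834.66 + 1242406.34 − 1331822.71 = 418.29 m.
Depth below ground = 439.4 − 418.29 = 21.1 m.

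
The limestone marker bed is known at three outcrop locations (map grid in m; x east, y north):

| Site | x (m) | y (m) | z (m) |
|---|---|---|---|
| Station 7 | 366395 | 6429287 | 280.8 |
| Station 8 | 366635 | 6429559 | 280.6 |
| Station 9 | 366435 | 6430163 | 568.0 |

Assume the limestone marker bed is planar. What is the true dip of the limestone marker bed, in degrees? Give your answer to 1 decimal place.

27.6°

Two edge vectors: Station 7→Station 8 = (240, 272, -0.2), Station 7→Station 9 = (40, 876, 287.2).
Normal n = (Station 7→Station 8) × (Station 7→Station 9) = (78293.6, -68936, 199360).
So ∂z/∂x = −n_x/n_z = −0.39272 and ∂z/∂y = −n_y/n_z = 0.34579.
Gradient magnitude |∇z| = √(a² + b²) = √(0.15423 + 0.11957) = 0.52326.
True dip = arctan(0.52326) = 27.6°, dipping toward SE (azimuth ≈ 131°).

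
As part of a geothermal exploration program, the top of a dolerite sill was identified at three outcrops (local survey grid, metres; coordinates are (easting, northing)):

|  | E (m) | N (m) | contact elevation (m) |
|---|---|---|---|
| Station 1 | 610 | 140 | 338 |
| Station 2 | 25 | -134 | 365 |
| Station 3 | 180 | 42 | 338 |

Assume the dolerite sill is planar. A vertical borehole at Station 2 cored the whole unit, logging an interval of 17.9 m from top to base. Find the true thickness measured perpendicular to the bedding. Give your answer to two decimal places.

Let the plane be z = a·E + b·N + c.
Station 2−Station 1: −585a − 274b = 27;  Station 3−Station 1: −430a − 98b = 0.
Solving gives a = 0.04374, b = −0.19193.
|∇z| = √(a²+b²) = 0.19685, so dip δ = arctan(0.19685) = 11.14°.
True thickness = vertical thickness × cos δ = 17.9 × cos 11.14° = 17.56 m.

17.56 m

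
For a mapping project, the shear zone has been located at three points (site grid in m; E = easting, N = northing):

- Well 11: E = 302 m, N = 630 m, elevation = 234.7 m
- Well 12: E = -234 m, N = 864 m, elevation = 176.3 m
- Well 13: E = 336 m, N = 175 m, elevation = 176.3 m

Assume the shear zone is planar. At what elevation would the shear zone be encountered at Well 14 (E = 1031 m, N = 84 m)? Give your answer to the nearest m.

282 m

Let the plane be z = a·E + b·N + c.
Well 12−Well 11: −536a + 234b = −58.4;  Well 13−Well 11: 34a − 455b = −58.4.
Solving gives a = 0.17055, b = 0.14110.
Then c = 234.7 − a·302 − b·630 = 94.30.
At (1031, 84): z = 175.8 + 11.9 + 94.30 = 282.0 m.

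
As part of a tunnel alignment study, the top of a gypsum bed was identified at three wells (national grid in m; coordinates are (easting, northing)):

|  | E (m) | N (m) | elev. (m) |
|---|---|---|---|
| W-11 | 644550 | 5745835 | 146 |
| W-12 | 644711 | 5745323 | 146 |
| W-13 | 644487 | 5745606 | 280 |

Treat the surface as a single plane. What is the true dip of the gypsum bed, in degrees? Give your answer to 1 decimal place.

Two edge vectors: W-11→W-12 = (161, -512, 0), W-11→W-13 = (-63, -229, 134).
Normal n = (W-11→W-12) × (W-11→W-13) = (-68608, -21574, -69125).
So ∂z/∂E = −n_x/n_z = −0.99252 and ∂z/∂N = −n_y/n_z = −0.31210.
Gradient magnitude |∇z| = √(a² + b²) = √(0.98510 + 0.09741) = 1.04043.
True dip = arctan(1.04043) = 46.1°, dipping toward ENE (azimuth ≈ 073°).

46.1°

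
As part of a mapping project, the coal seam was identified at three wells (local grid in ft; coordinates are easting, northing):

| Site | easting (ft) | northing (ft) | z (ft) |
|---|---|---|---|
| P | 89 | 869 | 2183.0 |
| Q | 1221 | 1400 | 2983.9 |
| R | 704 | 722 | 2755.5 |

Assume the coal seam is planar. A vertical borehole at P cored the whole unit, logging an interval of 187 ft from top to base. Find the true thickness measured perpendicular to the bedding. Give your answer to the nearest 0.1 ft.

Let the plane be z = a·easting + b·northing + c.
Q−P: 1132a + 531b = 800.9;  R−P: 615a − 147b = 572.5.
Solving gives a = 0.85549, b = −0.31547.
|∇z| = √(a²+b²) = 0.91180, so dip δ = arctan(0.91180) = 42.36°.
True thickness = vertical thickness × cos δ = 187 × cos 42.36° = 138.2 ft.

138.2 ft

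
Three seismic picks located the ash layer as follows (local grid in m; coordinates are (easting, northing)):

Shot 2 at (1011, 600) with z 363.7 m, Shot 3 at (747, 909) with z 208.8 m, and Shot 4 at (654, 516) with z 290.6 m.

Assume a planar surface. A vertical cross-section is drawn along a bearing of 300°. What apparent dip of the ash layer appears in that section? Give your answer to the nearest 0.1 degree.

20.2°

Let the plane be z = a·E + b·N + c.
Shot 3−Shot 2: −264a + 309b = −154.9;  Shot 4−Shot 2: −357a − 84b = −73.1.
Solving gives a = 0.26870, b = −0.27173.
Unit vector along 300° is (sin 300°, cos 300°) = (-0.8660, 0.5000).
Slope in that direction = a·(-0.8660) + b·(0.5000) = −0.36856.
Apparent dip = arctan|0.36856| = 20.2° (true dip is 20.9°, so apparent ≤ true as expected).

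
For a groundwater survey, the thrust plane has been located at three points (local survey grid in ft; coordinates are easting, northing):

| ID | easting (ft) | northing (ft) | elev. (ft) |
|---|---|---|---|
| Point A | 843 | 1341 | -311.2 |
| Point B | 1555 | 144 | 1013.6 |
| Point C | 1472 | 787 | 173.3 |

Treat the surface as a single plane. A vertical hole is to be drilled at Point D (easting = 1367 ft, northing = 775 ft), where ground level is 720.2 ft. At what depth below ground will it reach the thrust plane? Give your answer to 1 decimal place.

Two edge vectors: Point A→Point B = (712, -1197, 1324.8), Point A→Point C = (629, -554, 484.5).
Normal n = (Point A→Point B) × (Point A→Point C) = (153992.7, 488335.2, 358465).
So ∂z/∂easting = −n_x/n_z = −0.429589 and ∂z/∂northing = −n_y/n_z = −1.362295.
Intercept c from Point A: -311.2 + 362.14 + 1826.84 = 1877.78.
At (1367, 775): z_contact = −587.25 − 1055.78 + 1877.78 = 234.75 ft.
Depth below ground = 720.2 − 234.75 = 485.4 ft.

485.4 ft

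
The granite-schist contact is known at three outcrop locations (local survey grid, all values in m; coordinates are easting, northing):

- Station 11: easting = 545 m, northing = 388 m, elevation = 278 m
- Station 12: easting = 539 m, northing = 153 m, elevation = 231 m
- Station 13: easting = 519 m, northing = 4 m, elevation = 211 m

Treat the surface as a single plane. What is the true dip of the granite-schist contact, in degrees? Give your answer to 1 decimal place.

32.7°

Two edge vectors: Station 11→Station 12 = (-6, -235, -47), Station 11→Station 13 = (-26, -384, -67).
Normal n = (Station 11→Station 12) × (Station 11→Station 13) = (-2303, 820, -3806).
So ∂z/∂easting = −n_x/n_z = −0.60510 and ∂z/∂northing = −n_y/n_z = 0.21545.
Gradient magnitude |∇z| = √(a² + b²) = √(0.36614 + 0.04642) = 0.64231.
True dip = arctan(0.64231) = 32.7°, dipping toward ESE (azimuth ≈ 110°).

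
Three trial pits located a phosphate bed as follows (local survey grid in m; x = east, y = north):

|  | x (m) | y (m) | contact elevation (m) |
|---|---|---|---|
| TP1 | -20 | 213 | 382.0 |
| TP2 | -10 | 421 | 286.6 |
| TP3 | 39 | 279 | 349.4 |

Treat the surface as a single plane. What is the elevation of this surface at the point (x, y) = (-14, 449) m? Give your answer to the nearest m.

Let the plane be z = a·x + b·y + c.
TP2−TP1: 10a + 208b = −95.4;  TP3−TP1: 59a + 66b = −32.6.
Solving gives a = −0.04172, b = −0.45665.
Then c = 382 − a·-20 − b·213 = 478.43.
At (-14, 449): z = 0.6 − 205.0 + 478.43 = 274.0 m.

274 m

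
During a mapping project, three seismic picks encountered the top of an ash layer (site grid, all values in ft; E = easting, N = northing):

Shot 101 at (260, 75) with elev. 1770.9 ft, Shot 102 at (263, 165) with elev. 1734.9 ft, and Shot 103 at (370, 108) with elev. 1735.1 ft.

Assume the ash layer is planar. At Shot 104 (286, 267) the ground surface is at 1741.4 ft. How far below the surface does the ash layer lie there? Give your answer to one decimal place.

Let the plane be z = a·E + b·N + c.
Shot 102−Shot 101: 3a + 90b = −36;  Shot 103−Shot 101: 110a + 33b = −35.8.
Solving gives a = −0.20753, b = −0.39308.
Then c = 1770.9 − a·260 − b·75 = 1854.34.
At (286, 267): z_contact = −59.35 − 104.95 + 1854.34 = 1690.03 ft.
Depth below ground = 1741.4 − 1690.03 = 51.4 ft.

51.4 ft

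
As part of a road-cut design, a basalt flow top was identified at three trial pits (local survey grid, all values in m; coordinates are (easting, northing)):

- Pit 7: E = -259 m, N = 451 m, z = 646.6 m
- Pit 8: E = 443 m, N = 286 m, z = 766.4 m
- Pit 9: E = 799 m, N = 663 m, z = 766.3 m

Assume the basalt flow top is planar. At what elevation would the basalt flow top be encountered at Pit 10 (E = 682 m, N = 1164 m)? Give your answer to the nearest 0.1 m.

683.8 m

Two edge vectors: Pit 7→Pit 8 = (702, -165, 119.8), Pit 7→Pit 9 = (1058, 212, 119.7).
Normal n = (Pit 7→Pit 8) × (Pit 7→Pit 9) = (-45148.1, 42719, 323394).
So ∂z/∂E = −n_x/n_z = 0.139607 and ∂z/∂N = −n_y/n_z = −0.132096.
Intercept c from Pit 7: 646.6 + 36.16 + 59.58 = 742.33.
At (682, 1164): z = 95.2 − 153.8 + 742.33 = 683.8 m.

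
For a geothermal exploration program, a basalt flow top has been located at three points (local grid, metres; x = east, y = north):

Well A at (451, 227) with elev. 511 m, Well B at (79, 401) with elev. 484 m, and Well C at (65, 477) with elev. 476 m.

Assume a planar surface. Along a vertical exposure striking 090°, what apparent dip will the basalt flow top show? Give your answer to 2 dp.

1.46°

Let the plane be z = a·x + b·y + c.
Well B−Well A: −372a + 174b = −27;  Well C−Well A: −386a + 250b = −35.
Solving gives a = 0.02555, b = −0.10056.
Unit vector along 090° is (sin 90°, cos 90°) = (1.0000, 0.0000).
Slope in that direction = a·(1.0000) + b·(0.0000) = 0.02555.
Apparent dip = arctan|0.02555| = 1.46° (true dip is 5.9°, so apparent ≤ true as expected).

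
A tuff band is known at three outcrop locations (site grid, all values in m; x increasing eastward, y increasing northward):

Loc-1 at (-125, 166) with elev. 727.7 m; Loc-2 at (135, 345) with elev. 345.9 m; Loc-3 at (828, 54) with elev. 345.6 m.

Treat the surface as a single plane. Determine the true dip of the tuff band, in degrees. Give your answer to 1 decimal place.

Two edge vectors: Loc-1→Loc-2 = (260, 179, -381.8), Loc-1→Loc-3 = (953, -112, -382.1).
Normal n = (Loc-1→Loc-2) × (Loc-1→Loc-3) = (-111157.5, -264509.4, -199707).
So ∂z/∂x = −n_x/n_z = −0.55660 and ∂z/∂y = −n_y/n_z = −1.32449.
Gradient magnitude |∇z| = √(a² + b²) = √(0.30981 + 1.75427) = 1.43669.
True dip = arctan(1.43669) = 55.2°, dipping toward NNE (azimuth ≈ 023°).

55.2°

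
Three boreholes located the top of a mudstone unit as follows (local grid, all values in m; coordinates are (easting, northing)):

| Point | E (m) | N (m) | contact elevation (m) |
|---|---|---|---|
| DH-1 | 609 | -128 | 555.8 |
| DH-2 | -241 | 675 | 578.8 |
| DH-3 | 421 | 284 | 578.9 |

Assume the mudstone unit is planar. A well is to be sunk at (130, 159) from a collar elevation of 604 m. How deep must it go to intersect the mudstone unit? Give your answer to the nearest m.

Let the plane be z = a·E + b·N + c.
DH-2−DH-1: −850a + 803b = 23;  DH-3−DH-1: −188a + 412b = 23.1.
Solving gives a = 0.04554, b = 0.07685.
Then c = 555.8 − a·609 − b·-128 = 537.90.
At (130, 159): z_contact = 5.9 + 12.2 + 537.90 = 556.0 m.
Depth below ground = 604 − 556.0 = 48 m.

48 m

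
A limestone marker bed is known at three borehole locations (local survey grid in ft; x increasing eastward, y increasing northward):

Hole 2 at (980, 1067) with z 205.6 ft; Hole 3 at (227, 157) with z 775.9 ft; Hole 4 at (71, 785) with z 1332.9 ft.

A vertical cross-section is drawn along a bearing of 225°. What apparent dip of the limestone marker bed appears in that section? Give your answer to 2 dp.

31.58°

Two edge vectors: Hole 2→Hole 3 = (-753, -910, 570.3), Hole 2→Hole 4 = (-909, -282, 1127.3).
Normal n = (Hole 2→Hole 3) × (Hole 2→Hole 4) = (-865018.4, 330454.2, -614844).
So ∂z/∂x = −n_x/n_z = −1.40689 and ∂z/∂y = −n_y/n_z = 0.53746.
Unit vector along 225° is (sin 225°, cos 225°) = (-0.7071, -0.7071).
Slope in that direction = a·(-0.7071) + b·(-0.7071) = 0.61478.
Apparent dip = arctan|0.61478| = 31.58° (true dip is 56.4°, so apparent ≤ true as expected).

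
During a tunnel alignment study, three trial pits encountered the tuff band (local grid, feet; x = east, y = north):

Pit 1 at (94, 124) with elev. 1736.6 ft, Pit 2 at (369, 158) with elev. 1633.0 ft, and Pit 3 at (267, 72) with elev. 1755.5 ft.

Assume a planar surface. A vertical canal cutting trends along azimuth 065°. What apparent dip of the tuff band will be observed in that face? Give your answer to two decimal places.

34.88°

Let the plane be z = a·x + b·y + c.
Pit 2−Pit 1: 275a + 34b = −103.6;  Pit 3−Pit 1: 173a − 52b = 18.9.
Solving gives a = −0.23509, b = −1.14559.
Unit vector along 065° is (sin 65°, cos 65°) = (0.9063, 0.4226).
Slope in that direction = a·(0.9063) + b·(0.4226) = −0.69721.
Apparent dip = arctan|0.69721| = 34.88° (true dip is 49.5°, so apparent ≤ true as expected).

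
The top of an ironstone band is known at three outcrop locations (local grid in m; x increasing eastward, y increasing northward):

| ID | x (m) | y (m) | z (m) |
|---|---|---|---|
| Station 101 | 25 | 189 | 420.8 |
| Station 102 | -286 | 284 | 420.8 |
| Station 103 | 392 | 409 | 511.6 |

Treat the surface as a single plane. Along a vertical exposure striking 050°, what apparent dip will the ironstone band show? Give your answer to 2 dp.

13.48°

Let the plane be z = a·x + b·y + c.
Station 102−Station 101: −311a + 95b = 0;  Station 103−Station 101: 367a + 220b = 90.8.
Solving gives a = 0.08352, b = 0.27341.
Unit vector along 050° is (sin 50°, cos 50°) = (0.7660, 0.6428).
Slope in that direction = a·(0.7660) + b·(0.6428) = 0.23972.
Apparent dip = arctan|0.23972| = 13.48° (true dip is 16.0°, so apparent ≤ true as expected).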